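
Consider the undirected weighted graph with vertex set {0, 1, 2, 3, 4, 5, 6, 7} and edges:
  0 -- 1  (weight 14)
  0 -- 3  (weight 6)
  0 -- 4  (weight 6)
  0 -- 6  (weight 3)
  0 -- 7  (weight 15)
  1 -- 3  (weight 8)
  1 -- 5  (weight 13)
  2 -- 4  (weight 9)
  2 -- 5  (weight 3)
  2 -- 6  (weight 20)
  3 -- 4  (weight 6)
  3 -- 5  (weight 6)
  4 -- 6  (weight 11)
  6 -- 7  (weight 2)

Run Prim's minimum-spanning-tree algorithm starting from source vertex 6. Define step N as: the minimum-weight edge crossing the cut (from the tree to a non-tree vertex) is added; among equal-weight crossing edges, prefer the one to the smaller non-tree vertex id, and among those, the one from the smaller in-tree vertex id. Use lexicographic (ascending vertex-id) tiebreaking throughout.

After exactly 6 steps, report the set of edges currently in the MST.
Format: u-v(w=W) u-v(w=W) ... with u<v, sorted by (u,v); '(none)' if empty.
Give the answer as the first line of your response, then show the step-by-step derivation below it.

0-3(w=6) 0-4(w=6) 0-6(w=3) 2-5(w=3) 3-5(w=6) 6-7(w=2)

step 1: add edge 6-7 (w=2); MST = {6-7(w=2)}
step 2: add edge 0-6 (w=3); MST = {0-6(w=3) 6-7(w=2)}
step 3: add edge 0-3 (w=6); MST = {0-3(w=6) 0-6(w=3) 6-7(w=2)}
step 4: add edge 0-4 (w=6); MST = {0-3(w=6) 0-4(w=6) 0-6(w=3) 6-7(w=2)}
step 5: add edge 3-5 (w=6); MST = {0-3(w=6) 0-4(w=6) 0-6(w=3) 3-5(w=6) 6-7(w=2)}
step 6: add edge 2-5 (w=3); MST = {0-3(w=6) 0-4(w=6) 0-6(w=3) 2-5(w=3) 3-5(w=6) 6-7(w=2)}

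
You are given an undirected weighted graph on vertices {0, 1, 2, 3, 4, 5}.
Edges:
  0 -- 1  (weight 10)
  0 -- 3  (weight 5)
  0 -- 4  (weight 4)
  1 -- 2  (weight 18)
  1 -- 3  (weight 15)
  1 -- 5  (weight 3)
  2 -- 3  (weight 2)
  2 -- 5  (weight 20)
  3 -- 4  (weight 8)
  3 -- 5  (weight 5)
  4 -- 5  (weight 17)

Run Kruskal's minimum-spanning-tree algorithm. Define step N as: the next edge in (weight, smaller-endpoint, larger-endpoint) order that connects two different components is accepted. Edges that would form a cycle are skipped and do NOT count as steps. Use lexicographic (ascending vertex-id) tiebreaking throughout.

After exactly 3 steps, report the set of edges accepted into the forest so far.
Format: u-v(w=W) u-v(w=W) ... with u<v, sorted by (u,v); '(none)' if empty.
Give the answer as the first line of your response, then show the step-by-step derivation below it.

0-4(w=4) 1-5(w=3) 2-3(w=2)

step 1: add edge 2-3 (w=2); MST = {2-3(w=2)}
step 2: add edge 1-5 (w=3); MST = {1-5(w=3) 2-3(w=2)}
step 3: add edge 0-4 (w=4); MST = {0-4(w=4) 1-5(w=3) 2-3(w=2)}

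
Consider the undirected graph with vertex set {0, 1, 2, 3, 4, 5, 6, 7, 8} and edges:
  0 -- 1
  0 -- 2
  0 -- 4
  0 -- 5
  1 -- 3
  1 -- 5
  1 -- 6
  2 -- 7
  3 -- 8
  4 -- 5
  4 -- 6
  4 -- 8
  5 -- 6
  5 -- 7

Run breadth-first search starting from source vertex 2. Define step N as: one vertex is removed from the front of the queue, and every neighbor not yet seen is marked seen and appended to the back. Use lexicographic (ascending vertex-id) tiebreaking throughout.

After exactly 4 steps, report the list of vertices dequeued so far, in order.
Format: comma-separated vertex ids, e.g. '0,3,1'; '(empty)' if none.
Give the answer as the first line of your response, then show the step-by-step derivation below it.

2,0,7,1

step 1: dequeue 2; queue=[0,7]; order=2
step 2: dequeue 0; queue=[7,1,4,5]; order=2,0
step 3: dequeue 7; queue=[1,4,5]; order=2,0,7
step 4: dequeue 1; queue=[4,5,3,6]; order=2,0,7,1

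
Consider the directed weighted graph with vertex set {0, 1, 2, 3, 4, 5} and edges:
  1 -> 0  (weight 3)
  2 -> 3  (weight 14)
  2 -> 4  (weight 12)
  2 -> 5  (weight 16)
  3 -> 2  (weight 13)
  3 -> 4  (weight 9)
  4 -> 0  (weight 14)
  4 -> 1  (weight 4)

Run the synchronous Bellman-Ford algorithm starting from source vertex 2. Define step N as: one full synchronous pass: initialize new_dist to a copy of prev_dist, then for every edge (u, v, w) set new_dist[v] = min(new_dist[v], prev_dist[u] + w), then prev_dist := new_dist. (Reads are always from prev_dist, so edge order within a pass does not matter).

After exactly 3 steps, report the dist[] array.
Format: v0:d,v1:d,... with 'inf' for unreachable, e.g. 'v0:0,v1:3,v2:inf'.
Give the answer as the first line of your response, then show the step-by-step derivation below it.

v0:19,v1:16,v2:0,v3:14,v4:12,v5:16

step 1: dist = v0:inf,v1:inf,v2:0,v3:14,v4:12,v5:16
step 2: dist = v0:26,v1:16,v2:0,v3:14,v4:12,v5:16
step 3: dist = v0:19,v1:16,v2:0,v3:14,v4:12,v5:16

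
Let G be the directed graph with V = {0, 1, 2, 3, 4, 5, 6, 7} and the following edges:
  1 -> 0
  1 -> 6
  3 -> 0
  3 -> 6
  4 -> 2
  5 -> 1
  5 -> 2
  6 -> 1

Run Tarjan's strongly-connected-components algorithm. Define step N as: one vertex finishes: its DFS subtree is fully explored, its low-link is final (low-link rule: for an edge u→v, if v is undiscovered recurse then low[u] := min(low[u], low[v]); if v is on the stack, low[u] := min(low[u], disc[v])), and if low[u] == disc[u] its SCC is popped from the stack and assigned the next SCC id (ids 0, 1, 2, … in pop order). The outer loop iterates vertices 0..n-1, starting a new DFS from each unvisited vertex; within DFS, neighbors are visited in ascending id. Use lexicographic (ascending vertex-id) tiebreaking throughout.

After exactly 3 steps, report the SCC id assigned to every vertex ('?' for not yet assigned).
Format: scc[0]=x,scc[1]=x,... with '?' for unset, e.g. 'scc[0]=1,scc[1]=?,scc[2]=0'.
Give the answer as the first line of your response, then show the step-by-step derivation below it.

scc[0]=0,scc[1]=1,scc[2]=?,scc[3]=?,scc[4]=?,scc[5]=?,scc[6]=1,scc[7]=?

step 1: low=(low[0]=0,low[1]=?,low[2]=?,low[3]=?,low[4]=?,low[5]=?,low[6]=?,low[7]=?); scc=(scc[0]=0,scc[1]=?,scc[2]=?,scc[3]=?,scc[4]=?,scc[5]=?,scc[6]=?,scc[7]=?)
step 2: low=(low[0]=0,low[1]=1,low[2]=?,low[3]=?,low[4]=?,low[5]=?,low[6]=1,low[7]=?); scc=(scc[0]=0,scc[1]=?,scc[2]=?,scc[3]=?,scc[4]=?,scc[5]=?,scc[6]=?,scc[7]=?)
step 3: low=(low[0]=0,low[1]=1,low[2]=?,low[3]=?,low[4]=?,low[5]=?,low[6]=1,low[7]=?); scc=(scc[0]=0,scc[1]=1,scc[2]=?,scc[3]=?,scc[4]=?,scc[5]=?,scc[6]=1,scc[7]=?)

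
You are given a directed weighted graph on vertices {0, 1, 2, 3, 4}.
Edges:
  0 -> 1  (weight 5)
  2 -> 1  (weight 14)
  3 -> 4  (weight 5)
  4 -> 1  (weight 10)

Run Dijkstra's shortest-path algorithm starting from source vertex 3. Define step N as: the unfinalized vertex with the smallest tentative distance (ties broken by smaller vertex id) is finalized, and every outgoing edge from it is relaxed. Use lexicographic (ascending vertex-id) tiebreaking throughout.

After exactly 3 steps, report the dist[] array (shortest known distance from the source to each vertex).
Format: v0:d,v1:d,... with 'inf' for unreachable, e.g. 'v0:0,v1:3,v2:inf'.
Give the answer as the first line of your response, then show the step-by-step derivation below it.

v0:inf,v1:15,v2:inf,v3:0,v4:5

step 1: dist = v0:inf,v1:inf,v2:inf,v3:0,v4:5
step 2: dist = v0:inf,v1:15,v2:inf,v3:0,v4:5
step 3: dist = v0:inf,v1:15,v2:inf,v3:0,v4:5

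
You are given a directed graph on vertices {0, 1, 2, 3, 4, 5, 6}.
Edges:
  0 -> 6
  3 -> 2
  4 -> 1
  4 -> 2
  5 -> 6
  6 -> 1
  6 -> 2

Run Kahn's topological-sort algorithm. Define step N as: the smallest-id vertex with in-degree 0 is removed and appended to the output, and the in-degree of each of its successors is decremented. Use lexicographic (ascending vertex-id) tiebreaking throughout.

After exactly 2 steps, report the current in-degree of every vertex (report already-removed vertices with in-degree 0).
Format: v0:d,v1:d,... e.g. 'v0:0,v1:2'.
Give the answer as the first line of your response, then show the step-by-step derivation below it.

v0:0,v1:2,v2:2,v3:0,v4:0,v5:0,v6:1

step 1: output 0; order=[0]; indeg=(0,2,3,0,0,0,1)
step 2: output 3; order=[0,3]; indeg=(0,2,2,0,0,0,1)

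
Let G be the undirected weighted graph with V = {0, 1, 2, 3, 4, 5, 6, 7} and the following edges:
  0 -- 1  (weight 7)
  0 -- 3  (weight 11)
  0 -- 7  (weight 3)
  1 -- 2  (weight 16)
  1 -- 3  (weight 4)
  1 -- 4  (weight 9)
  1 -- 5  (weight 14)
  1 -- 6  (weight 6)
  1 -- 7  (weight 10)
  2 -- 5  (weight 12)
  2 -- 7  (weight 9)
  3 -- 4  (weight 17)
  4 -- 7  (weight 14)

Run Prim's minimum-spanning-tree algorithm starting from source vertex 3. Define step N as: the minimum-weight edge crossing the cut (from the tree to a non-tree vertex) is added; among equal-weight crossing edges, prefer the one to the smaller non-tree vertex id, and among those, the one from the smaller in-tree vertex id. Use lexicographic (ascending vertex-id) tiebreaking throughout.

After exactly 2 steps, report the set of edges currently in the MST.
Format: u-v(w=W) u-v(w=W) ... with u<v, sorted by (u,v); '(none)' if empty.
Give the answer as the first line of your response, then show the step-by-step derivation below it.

1-3(w=4) 1-6(w=6)

step 1: add edge 1-3 (w=4); MST = {1-3(w=4)}
step 2: add edge 1-6 (w=6); MST = {1-3(w=4) 1-6(w=6)}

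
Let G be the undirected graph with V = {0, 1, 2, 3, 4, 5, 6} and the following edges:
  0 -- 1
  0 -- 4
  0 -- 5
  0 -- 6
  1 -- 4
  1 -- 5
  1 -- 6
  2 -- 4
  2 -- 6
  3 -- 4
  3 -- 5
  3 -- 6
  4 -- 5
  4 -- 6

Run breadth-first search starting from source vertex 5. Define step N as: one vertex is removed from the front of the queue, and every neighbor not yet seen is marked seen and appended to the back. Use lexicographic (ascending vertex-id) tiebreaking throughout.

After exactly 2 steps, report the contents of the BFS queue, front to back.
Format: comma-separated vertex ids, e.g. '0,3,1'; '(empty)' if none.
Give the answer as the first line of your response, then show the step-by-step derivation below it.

1,3,4,6

step 1: dequeue 5; queue=[0,1,3,4]; order=5
step 2: dequeue 0; queue=[1,3,4,6]; order=5,0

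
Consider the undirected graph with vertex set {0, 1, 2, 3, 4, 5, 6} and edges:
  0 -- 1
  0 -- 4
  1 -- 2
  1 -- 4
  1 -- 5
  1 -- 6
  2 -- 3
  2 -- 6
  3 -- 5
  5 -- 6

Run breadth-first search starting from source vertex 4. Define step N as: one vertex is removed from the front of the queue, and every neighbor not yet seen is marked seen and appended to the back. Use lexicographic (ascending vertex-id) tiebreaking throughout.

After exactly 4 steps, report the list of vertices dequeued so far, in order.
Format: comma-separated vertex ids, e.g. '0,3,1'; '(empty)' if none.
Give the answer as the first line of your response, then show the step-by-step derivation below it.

4,0,1,2

step 1: dequeue 4; queue=[0,1]; order=4
step 2: dequeue 0; queue=[1]; order=4,0
step 3: dequeue 1; queue=[2,5,6]; order=4,0,1
step 4: dequeue 2; queue=[5,6,3]; order=4,0,1,2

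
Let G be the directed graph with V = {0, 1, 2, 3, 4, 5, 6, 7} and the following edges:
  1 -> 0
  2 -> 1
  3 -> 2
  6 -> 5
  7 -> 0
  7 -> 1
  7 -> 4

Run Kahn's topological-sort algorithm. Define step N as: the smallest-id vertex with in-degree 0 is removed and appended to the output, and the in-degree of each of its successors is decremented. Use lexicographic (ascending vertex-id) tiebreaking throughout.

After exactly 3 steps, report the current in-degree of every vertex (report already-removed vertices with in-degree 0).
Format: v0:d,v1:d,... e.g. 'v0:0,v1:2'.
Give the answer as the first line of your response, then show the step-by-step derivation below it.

v0:2,v1:1,v2:0,v3:0,v4:1,v5:0,v6:0,v7:0

step 1: output 3; order=[3]; indeg=(2,2,0,0,1,1,0,0)
step 2: output 2; order=[3,2]; indeg=(2,1,0,0,1,1,0,0)
step 3: output 6; order=[3,2,6]; indeg=(2,1,0,0,1,0,0,0)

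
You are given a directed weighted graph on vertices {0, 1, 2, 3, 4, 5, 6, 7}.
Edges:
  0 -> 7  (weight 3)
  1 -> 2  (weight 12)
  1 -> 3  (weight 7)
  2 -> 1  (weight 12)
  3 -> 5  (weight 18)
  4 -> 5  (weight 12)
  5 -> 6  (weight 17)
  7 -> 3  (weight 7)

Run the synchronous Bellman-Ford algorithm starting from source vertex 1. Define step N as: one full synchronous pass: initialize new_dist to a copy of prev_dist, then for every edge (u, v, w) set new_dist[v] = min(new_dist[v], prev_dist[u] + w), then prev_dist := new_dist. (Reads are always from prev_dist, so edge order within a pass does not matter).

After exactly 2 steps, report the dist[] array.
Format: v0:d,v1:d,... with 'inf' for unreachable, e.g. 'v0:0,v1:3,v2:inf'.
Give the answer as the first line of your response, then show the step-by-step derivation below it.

v0:inf,v1:0,v2:12,v3:7,v4:inf,v5:25,v6:inf,v7:inf

step 1: dist = v0:inf,v1:0,v2:12,v3:7,v4:inf,v5:inf,v6:inf,v7:inf
step 2: dist = v0:inf,v1:0,v2:12,v3:7,v4:inf,v5:25,v6:inf,v7:inf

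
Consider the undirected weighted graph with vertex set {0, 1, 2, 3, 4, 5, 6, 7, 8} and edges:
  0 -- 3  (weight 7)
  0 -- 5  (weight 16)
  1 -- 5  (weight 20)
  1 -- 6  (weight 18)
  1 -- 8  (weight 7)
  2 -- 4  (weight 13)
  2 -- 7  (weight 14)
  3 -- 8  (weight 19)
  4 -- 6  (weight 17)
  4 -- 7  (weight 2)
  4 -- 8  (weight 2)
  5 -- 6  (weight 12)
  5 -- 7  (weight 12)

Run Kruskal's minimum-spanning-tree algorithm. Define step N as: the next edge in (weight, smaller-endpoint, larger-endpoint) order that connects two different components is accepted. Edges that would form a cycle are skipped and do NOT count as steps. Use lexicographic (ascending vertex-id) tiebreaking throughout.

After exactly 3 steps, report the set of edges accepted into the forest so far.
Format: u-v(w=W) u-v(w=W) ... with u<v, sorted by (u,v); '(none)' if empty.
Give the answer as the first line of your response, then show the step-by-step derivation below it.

0-3(w=7) 4-7(w=2) 4-8(w=2)

step 1: add edge 4-7 (w=2); MST = {4-7(w=2)}
step 2: add edge 4-8 (w=2); MST = {4-7(w=2) 4-8(w=2)}
step 3: add edge 0-3 (w=7); MST = {0-3(w=7) 4-7(w=2) 4-8(w=2)}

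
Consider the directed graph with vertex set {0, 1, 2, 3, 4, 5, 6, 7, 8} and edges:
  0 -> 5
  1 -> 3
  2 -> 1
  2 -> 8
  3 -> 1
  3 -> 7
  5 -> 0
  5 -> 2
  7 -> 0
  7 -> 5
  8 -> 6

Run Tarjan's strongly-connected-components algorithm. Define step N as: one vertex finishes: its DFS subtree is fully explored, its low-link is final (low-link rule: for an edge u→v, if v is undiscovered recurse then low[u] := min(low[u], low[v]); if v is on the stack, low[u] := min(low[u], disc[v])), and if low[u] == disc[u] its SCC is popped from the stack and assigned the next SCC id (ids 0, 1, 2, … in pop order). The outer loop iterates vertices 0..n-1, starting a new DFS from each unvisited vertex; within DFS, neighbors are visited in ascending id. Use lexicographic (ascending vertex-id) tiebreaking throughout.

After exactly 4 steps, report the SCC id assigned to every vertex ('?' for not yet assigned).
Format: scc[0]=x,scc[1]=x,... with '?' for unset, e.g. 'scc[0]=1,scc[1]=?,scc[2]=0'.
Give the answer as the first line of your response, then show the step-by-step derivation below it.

scc[0]=?,scc[1]=?,scc[2]=?,scc[3]=?,scc[4]=?,scc[5]=?,scc[6]=0,scc[7]=?,scc[8]=?

step 1: low=(low[0]=0,low[1]=3,low[2]=2,low[3]=3,low[4]=?,low[5]=0,low[6]=?,low[7]=0,low[8]=?); scc=(scc[0]=?,scc[1]=?,scc[2]=?,scc[3]=?,scc[4]=?,scc[5]=?,scc[6]=?,scc[7]=?,scc[8]=?)
step 2: low=(low[0]=0,low[1]=3,low[2]=2,low[3]=0,low[4]=?,low[5]=0,low[6]=?,low[7]=0,low[8]=?); scc=(scc[0]=?,scc[1]=?,scc[2]=?,scc[3]=?,scc[4]=?,scc[5]=?,scc[6]=?,scc[7]=?,scc[8]=?)
step 3: low=(low[0]=0,low[1]=0,low[2]=2,low[3]=0,low[4]=?,low[5]=0,low[6]=?,low[7]=0,low[8]=?); scc=(scc[0]=?,scc[1]=?,scc[2]=?,scc[3]=?,scc[4]=?,scc[5]=?,scc[6]=?,scc[7]=?,scc[8]=?)
step 4: low=(low[0]=0,low[1]=0,low[2]=0,low[3]=0,low[4]=?,low[5]=0,low[6]=7,low[7]=0,low[8]=6); scc=(scc[0]=?,scc[1]=?,scc[2]=?,scc[3]=?,scc[4]=?,scc[5]=?,scc[6]=0,scc[7]=?,scc[8]=?)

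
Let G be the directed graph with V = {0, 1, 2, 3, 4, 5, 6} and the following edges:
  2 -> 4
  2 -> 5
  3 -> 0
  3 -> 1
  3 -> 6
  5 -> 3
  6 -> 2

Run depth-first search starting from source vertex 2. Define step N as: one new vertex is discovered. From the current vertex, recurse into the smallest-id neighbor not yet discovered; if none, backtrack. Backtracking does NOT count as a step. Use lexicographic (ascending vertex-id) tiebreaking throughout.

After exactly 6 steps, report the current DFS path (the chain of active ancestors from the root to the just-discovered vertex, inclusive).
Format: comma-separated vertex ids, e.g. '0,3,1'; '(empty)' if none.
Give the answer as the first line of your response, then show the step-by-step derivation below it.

2,5,3,1

step 1: discover 2; path=2; order=2
step 2: discover 4; path=2>4; order=2,4
step 3: discover 5; path=2>5; order=2,4,5
step 4: discover 3; path=2>5>3; order=2,4,5,3
step 5: discover 0; path=2>5>3>0; order=2,4,5,3,0
step 6: discover 1; path=2>5>3>1; order=2,4,5,3,0,1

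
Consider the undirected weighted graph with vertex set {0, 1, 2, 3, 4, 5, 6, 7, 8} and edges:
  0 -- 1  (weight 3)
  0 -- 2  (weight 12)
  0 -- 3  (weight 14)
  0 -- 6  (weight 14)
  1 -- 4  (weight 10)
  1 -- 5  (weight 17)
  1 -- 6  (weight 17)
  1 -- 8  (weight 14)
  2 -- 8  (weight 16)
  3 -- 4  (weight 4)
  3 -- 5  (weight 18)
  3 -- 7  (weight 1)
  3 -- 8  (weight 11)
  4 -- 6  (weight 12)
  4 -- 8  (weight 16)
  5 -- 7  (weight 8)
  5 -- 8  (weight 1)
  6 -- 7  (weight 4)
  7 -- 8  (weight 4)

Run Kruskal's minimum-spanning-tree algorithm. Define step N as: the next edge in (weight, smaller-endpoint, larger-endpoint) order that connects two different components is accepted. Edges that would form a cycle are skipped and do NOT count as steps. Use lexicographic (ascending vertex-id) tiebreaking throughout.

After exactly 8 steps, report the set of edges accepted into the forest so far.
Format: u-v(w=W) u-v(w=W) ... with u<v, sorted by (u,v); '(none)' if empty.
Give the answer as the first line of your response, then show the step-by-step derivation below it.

0-1(w=3) 0-2(w=12) 1-4(w=10) 3-4(w=4) 3-7(w=1) 5-8(w=1) 6-7(w=4) 7-8(w=4)

step 1: add edge 3-7 (w=1); MST = {3-7(w=1)}
step 2: add edge 5-8 (w=1); MST = {3-7(w=1) 5-8(w=1)}
step 3: add edge 0-1 (w=3); MST = {0-1(w=3) 3-7(w=1) 5-8(w=1)}
step 4: add edge 3-4 (w=4); MST = {0-1(w=3) 3-4(w=4) 3-7(w=1) 5-8(w=1)}
step 5: add edge 6-7 (w=4); MST = {0-1(w=3) 3-4(w=4) 3-7(w=1) 5-8(w=1) 6-7(w=4)}
step 6: add edge 7-8 (w=4); MST = {0-1(w=3) 3-4(w=4) 3-7(w=1) 5-8(w=1) 6-7(w=4) 7-8(w=4)}
step 7: add edge 1-4 (w=10); MST = {0-1(w=3) 1-4(w=10) 3-4(w=4) 3-7(w=1) 5-8(w=1) 6-7(w=4) 7-8(w=4)}
step 8: add edge 0-2 (w=12); MST = {0-1(w=3) 0-2(w=12) 1-4(w=10) 3-4(w=4) 3-7(w=1) 5-8(w=1) 6-7(w=4) 7-8(w=4)}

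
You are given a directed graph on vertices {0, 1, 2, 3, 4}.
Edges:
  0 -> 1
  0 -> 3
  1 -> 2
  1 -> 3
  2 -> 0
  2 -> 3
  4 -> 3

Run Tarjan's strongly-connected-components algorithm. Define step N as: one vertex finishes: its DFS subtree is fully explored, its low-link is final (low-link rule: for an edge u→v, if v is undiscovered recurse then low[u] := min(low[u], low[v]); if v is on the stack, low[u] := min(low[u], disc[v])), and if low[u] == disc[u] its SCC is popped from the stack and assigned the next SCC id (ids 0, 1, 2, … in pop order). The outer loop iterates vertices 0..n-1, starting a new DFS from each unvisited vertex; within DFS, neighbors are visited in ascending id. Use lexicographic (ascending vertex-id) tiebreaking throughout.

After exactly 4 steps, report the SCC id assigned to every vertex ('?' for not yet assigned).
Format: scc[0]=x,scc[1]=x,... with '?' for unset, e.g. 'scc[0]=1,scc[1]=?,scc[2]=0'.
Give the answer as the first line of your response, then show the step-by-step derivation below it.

scc[0]=1,scc[1]=1,scc[2]=1,scc[3]=0,scc[4]=?

step 1: low=(low[0]=0,low[1]=1,low[2]=0,low[3]=3,low[4]=?); scc=(scc[0]=?,scc[1]=?,scc[2]=?,scc[3]=0,scc[4]=?)
step 2: low=(low[0]=0,low[1]=1,low[2]=0,low[3]=3,low[4]=?); scc=(scc[0]=?,scc[1]=?,scc[2]=?,scc[3]=0,scc[4]=?)
step 3: low=(low[0]=0,low[1]=0,low[2]=0,low[3]=3,low[4]=?); scc=(scc[0]=?,scc[1]=?,scc[2]=?,scc[3]=0,scc[4]=?)
step 4: low=(low[0]=0,low[1]=0,low[2]=0,low[3]=3,low[4]=?); scc=(scc[0]=1,scc[1]=1,scc[2]=1,scc[3]=0,scc[4]=?)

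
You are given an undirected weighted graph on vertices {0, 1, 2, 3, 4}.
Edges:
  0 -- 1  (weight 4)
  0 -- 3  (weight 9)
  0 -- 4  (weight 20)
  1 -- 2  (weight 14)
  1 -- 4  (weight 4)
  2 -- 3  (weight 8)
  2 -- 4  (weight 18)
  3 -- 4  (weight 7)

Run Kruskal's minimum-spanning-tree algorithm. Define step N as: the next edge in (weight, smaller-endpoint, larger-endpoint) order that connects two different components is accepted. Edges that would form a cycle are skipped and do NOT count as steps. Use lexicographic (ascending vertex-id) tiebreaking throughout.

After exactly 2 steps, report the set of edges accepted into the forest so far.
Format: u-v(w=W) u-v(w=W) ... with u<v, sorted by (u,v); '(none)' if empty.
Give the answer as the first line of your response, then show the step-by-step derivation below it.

0-1(w=4) 1-4(w=4)

step 1: add edge 0-1 (w=4); MST = {0-1(w=4)}
step 2: add edge 1-4 (w=4); MST = {0-1(w=4) 1-4(w=4)}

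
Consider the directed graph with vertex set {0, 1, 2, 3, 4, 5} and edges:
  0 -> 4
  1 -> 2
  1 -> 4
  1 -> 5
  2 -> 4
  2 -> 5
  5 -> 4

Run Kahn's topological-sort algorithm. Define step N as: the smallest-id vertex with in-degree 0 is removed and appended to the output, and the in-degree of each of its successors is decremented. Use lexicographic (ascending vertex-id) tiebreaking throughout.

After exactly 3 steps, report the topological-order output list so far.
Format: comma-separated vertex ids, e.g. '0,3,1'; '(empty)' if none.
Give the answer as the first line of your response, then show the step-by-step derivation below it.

0,1,2

step 1: output 0; order=[0]; indeg=(0,0,1,0,3,2)
step 2: output 1; order=[0,1]; indeg=(0,0,0,0,2,1)
step 3: output 2; order=[0,1,2]; indeg=(0,0,0,0,1,0)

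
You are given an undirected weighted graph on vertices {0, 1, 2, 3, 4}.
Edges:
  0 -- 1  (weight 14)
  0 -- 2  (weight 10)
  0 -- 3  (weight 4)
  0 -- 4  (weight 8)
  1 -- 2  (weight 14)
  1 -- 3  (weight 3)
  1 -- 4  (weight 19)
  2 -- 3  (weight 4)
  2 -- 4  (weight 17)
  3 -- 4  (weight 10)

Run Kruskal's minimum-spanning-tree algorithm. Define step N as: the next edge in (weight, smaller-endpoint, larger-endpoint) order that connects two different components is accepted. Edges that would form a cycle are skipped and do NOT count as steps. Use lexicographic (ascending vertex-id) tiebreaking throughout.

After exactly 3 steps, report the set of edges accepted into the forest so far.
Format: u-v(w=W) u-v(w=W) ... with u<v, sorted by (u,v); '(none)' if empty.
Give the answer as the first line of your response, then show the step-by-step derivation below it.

0-3(w=4) 1-3(w=3) 2-3(w=4)

step 1: add edge 1-3 (w=3); MST = {1-3(w=3)}
step 2: add edge 0-3 (w=4); MST = {0-3(w=4) 1-3(w=3)}
step 3: add edge 2-3 (w=4); MST = {0-3(w=4) 1-3(w=3) 2-3(w=4)}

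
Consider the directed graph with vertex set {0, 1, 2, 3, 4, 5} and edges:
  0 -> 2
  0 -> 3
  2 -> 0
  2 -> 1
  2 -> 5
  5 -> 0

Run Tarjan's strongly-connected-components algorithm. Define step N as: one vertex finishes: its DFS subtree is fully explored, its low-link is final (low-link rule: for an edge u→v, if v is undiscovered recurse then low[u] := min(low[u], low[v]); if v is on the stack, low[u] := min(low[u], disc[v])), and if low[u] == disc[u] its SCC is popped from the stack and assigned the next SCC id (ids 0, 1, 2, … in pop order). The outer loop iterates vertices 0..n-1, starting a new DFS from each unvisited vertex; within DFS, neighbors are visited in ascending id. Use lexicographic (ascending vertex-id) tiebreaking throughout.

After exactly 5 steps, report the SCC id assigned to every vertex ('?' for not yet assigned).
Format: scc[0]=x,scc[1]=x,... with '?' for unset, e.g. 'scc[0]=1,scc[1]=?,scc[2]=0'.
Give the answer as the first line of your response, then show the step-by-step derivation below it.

scc[0]=2,scc[1]=0,scc[2]=2,scc[3]=1,scc[4]=?,scc[5]=2

step 1: low=(low[0]=0,low[1]=2,low[2]=0,low[3]=?,low[4]=?,low[5]=?); scc=(scc[0]=?,scc[1]=0,scc[2]=?,scc[3]=?,scc[4]=?,scc[5]=?)
step 2: low=(low[0]=0,low[1]=2,low[2]=0,low[3]=?,low[4]=?,low[5]=0); scc=(scc[0]=?,scc[1]=0,scc[2]=?,scc[3]=?,scc[4]=?,scc[5]=?)
step 3: low=(low[0]=0,low[1]=2,low[2]=0,low[3]=?,low[4]=?,low[5]=0); scc=(scc[0]=?,scc[1]=0,scc[2]=?,scc[3]=?,scc[4]=?,scc[5]=?)
step 4: low=(low[0]=0,low[1]=2,low[2]=0,low[3]=4,low[4]=?,low[5]=0); scc=(scc[0]=?,scc[1]=0,scc[2]=?,scc[3]=1,scc[4]=?,scc[5]=?)
step 5: low=(low[0]=0,low[1]=2,low[2]=0,low[3]=4,low[4]=?,low[5]=0); scc=(scc[0]=2,scc[1]=0,scc[2]=2,scc[3]=1,scc[4]=?,scc[5]=2)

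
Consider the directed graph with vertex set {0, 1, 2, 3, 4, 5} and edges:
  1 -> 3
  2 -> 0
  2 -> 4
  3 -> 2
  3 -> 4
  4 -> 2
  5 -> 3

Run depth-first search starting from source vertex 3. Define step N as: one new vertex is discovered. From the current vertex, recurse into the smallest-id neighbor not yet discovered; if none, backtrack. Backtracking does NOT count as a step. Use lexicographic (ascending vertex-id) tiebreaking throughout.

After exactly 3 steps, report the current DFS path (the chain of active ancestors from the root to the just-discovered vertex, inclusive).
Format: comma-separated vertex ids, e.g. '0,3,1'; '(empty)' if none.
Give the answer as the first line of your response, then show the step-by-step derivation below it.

3,2,0

step 1: discover 3; path=3; order=3
step 2: discover 2; path=3>2; order=3,2
step 3: discover 0; path=3>2>0; order=3,2,0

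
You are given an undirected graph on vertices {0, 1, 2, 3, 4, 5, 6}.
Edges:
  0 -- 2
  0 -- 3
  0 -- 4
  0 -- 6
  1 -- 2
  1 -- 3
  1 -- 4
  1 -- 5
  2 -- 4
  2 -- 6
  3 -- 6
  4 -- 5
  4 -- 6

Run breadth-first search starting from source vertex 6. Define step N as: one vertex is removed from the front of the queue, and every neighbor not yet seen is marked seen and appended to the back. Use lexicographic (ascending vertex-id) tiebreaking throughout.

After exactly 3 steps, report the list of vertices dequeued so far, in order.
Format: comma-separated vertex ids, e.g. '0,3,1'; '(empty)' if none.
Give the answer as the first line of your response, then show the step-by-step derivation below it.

6,0,2

step 1: dequeue 6; queue=[0,2,3,4]; order=6
step 2: dequeue 0; queue=[2,3,4]; order=6,0
step 3: dequeue 2; queue=[3,4,1]; order=6,0,2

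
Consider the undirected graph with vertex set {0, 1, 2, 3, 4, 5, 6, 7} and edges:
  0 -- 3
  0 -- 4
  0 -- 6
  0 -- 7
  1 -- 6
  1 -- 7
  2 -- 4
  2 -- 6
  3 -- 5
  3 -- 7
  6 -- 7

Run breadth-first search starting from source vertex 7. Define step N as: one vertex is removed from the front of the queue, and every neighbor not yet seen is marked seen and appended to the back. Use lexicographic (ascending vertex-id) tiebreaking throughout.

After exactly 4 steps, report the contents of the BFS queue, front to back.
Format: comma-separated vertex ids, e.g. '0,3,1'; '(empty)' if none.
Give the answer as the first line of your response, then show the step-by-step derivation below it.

6,4,5

step 1: dequeue 7; queue=[0,1,3,6]; order=7
step 2: dequeue 0; queue=[1,3,6,4]; order=7,0
step 3: dequeue 1; queue=[3,6,4]; order=7,0,1
step 4: dequeue 3; queue=[6,4,5]; order=7,0,1,3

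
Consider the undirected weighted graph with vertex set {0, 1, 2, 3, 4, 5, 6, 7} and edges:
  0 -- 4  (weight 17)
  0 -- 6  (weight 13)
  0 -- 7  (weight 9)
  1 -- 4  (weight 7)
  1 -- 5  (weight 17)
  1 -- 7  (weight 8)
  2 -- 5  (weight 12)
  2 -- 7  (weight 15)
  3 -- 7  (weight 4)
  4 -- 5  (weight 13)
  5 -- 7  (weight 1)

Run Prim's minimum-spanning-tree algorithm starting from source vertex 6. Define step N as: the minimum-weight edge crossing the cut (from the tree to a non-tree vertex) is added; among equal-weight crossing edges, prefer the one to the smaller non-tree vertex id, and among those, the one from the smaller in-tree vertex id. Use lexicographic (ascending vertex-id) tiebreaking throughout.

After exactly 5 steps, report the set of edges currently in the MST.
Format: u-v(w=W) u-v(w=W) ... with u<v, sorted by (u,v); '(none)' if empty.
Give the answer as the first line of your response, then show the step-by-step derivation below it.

0-6(w=13) 0-7(w=9) 1-7(w=8) 3-7(w=4) 5-7(w=1)

step 1: add edge 0-6 (w=13); MST = {0-6(w=13)}
step 2: add edge 0-7 (w=9); MST = {0-6(w=13) 0-7(w=9)}
step 3: add edge 5-7 (w=1); MST = {0-6(w=13) 0-7(w=9) 5-7(w=1)}
step 4: add edge 3-7 (w=4); MST = {0-6(w=13) 0-7(w=9) 3-7(w=4) 5-7(w=1)}
step 5: add edge 1-7 (w=8); MST = {0-6(w=13) 0-7(w=9) 1-7(w=8) 3-7(w=4) 5-7(w=1)}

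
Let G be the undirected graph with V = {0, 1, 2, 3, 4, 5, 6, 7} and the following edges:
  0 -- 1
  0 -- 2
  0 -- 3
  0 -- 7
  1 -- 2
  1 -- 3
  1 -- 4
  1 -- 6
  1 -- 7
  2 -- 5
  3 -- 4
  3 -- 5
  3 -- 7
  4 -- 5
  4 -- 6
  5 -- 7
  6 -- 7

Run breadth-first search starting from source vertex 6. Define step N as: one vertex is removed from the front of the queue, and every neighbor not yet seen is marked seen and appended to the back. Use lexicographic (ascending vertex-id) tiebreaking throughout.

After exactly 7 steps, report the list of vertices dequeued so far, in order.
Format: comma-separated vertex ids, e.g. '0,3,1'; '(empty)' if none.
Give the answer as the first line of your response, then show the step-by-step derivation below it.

6,1,4,7,0,2,3

step 1: dequeue 6; queue=[1,4,7]; order=6
step 2: dequeue 1; queue=[4,7,0,2,3]; order=6,1
step 3: dequeue 4; queue=[7,0,2,3,5]; order=6,1,4
step 4: dequeue 7; queue=[0,2,3,5]; order=6,1,4,7
step 5: dequeue 0; queue=[2,3,5]; order=6,1,4,7,0
step 6: dequeue 2; queue=[3,5]; order=6,1,4,7,0,2
step 7: dequeue 3; queue=[5]; order=6,1,4,7,0,2,3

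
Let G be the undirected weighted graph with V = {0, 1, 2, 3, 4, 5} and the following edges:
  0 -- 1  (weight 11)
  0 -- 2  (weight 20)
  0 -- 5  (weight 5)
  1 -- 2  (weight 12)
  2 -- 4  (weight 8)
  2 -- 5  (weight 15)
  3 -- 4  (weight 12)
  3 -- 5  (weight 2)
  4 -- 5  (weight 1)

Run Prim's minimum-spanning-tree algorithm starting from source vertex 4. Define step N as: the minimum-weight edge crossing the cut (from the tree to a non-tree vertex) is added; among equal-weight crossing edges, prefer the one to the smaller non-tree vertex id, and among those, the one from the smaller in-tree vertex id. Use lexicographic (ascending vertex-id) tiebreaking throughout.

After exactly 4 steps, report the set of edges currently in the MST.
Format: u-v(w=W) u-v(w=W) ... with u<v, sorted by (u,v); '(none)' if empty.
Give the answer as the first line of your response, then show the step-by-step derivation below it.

0-5(w=5) 2-4(w=8) 3-5(w=2) 4-5(w=1)

step 1: add edge 4-5 (w=1); MST = {4-5(w=1)}
step 2: add edge 3-5 (w=2); MST = {3-5(w=2) 4-5(w=1)}
step 3: add edge 0-5 (w=5); MST = {0-5(w=5) 3-5(w=2) 4-5(w=1)}
step 4: add edge 2-4 (w=8); MST = {0-5(w=5) 2-4(w=8) 3-5(w=2) 4-5(w=1)}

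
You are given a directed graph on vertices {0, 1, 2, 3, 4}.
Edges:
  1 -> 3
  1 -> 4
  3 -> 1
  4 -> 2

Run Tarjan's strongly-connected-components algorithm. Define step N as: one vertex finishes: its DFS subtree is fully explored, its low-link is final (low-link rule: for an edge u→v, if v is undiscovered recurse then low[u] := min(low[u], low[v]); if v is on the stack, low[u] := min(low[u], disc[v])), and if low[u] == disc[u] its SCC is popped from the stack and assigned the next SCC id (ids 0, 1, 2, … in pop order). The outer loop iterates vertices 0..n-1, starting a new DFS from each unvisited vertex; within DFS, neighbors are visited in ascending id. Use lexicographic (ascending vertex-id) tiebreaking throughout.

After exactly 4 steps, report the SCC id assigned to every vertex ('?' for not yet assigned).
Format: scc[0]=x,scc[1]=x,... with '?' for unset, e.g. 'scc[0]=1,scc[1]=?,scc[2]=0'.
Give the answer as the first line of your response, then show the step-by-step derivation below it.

scc[0]=0,scc[1]=?,scc[2]=1,scc[3]=?,scc[4]=2

step 1: low=(low[0]=0,low[1]=?,low[2]=?,low[3]=?,low[4]=?); scc=(scc[0]=0,scc[1]=?,scc[2]=?,scc[3]=?,scc[4]=?)
step 2: low=(low[0]=0,low[1]=1,low[2]=?,low[3]=1,low[4]=?); scc=(scc[0]=0,scc[1]=?,scc[2]=?,scc[3]=?,scc[4]=?)
step 3: low=(low[0]=0,low[1]=1,low[2]=4,low[3]=1,low[4]=3); scc=(scc[0]=0,scc[1]=?,scc[2]=1,scc[3]=?,scc[4]=?)
step 4: low=(low[0]=0,low[1]=1,low[2]=4,low[3]=1,low[4]=3); scc=(scc[0]=0,scc[1]=?,scc[2]=1,scc[3]=?,scc[4]=2)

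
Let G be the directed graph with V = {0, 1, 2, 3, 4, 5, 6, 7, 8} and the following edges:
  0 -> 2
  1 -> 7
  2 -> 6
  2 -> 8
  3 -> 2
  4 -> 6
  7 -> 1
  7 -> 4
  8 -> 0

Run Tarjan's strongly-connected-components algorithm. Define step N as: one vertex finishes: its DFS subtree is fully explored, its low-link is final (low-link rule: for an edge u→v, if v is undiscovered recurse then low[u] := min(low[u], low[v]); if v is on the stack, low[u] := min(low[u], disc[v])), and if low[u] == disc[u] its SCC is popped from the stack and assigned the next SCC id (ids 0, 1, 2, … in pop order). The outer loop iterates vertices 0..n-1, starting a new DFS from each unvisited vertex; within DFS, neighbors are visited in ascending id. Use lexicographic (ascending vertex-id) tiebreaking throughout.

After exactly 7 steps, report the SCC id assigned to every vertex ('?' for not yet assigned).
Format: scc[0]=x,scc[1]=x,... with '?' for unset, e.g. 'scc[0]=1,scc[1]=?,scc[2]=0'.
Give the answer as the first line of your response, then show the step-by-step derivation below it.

scc[0]=1,scc[1]=3,scc[2]=1,scc[3]=?,scc[4]=2,scc[5]=?,scc[6]=0,scc[7]=3,scc[8]=1

step 1: low=(low[0]=0,low[1]=?,low[2]=1,low[3]=?,low[4]=?,low[5]=?,low[6]=2,low[7]=?,low[8]=?); scc=(scc[0]=?,scc[1]=?,scc[2]=?,scc[3]=?,scc[4]=?,scc[5]=?,scc[6]=0,scc[7]=?,scc[8]=?)
step 2: low=(low[0]=0,low[1]=?,low[2]=1,low[3]=?,low[4]=?,low[5]=?,low[6]=2,low[7]=?,low[8]=0); scc=(scc[0]=?,scc[1]=?,scc[2]=?,scc[3]=?,scc[4]=?,scc[5]=?,scc[6]=0,scc[7]=?,scc[8]=?)
step 3: low=(low[0]=0,low[1]=?,low[2]=0,low[3]=?,low[4]=?,low[5]=?,low[6]=2,low[7]=?,low[8]=0); scc=(scc[0]=?,scc[1]=?,scc[2]=?,scc[3]=?,scc[4]=?,scc[5]=?,scc[6]=0,scc[7]=?,scc[8]=?)
step 4: low=(low[0]=0,low[1]=?,low[2]=0,low[3]=?,low[4]=?,low[5]=?,low[6]=2,low[7]=?,low[8]=0); scc=(scc[0]=1,scc[1]=?,scc[2]=1,scc[3]=?,scc[4]=?,scc[5]=?,scc[6]=0,scc[7]=?,scc[8]=1)
step 5: low=(low[0]=0,low[1]=4,low[2]=0,low[3]=?,low[4]=6,low[5]=?,low[6]=2,low[7]=4,low[8]=0); scc=(scc[0]=1,scc[1]=?,scc[2]=1,scc[3]=?,scc[4]=2,scc[5]=?,scc[6]=0,scc[7]=?,scc[8]=1)
step 6: low=(low[0]=0,low[1]=4,low[2]=0,low[3]=?,low[4]=6,low[5]=?,low[6]=2,low[7]=4,low[8]=0); scc=(scc[0]=1,scc[1]=?,scc[2]=1,scc[3]=?,scc[4]=2,scc[5]=?,scc[6]=0,scc[7]=?,scc[8]=1)
step 7: low=(low[0]=0,low[1]=4,low[2]=0,low[3]=?,low[4]=6,low[5]=?,low[6]=2,low[7]=4,low[8]=0); scc=(scc[0]=1,scc[1]=3,scc[2]=1,scc[3]=?,scc[4]=2,scc[5]=?,scc[6]=0,scc[7]=3,scc[8]=1)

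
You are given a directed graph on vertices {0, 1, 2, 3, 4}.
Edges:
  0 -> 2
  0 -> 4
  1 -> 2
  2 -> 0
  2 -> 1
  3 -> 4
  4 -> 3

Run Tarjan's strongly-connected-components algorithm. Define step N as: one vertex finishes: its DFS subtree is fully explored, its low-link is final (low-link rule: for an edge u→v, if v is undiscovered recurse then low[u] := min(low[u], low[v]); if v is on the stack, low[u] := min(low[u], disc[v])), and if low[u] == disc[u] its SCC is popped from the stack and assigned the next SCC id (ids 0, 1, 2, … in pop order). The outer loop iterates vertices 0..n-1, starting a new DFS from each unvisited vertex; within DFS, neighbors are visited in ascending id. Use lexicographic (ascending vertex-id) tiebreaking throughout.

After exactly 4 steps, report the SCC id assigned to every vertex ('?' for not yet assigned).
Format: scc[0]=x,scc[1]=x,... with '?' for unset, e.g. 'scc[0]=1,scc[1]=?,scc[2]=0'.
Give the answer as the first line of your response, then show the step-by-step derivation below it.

scc[0]=?,scc[1]=?,scc[2]=?,scc[3]=0,scc[4]=0

step 1: low=(low[0]=0,low[1]=1,low[2]=0,low[3]=?,low[4]=?); scc=(scc[0]=?,scc[1]=?,scc[2]=?,scc[3]=?,scc[4]=?)
step 2: low=(low[0]=0,low[1]=1,low[2]=0,low[3]=?,low[4]=?); scc=(scc[0]=?,scc[1]=?,scc[2]=?,scc[3]=?,scc[4]=?)
step 3: low=(low[0]=0,low[1]=1,low[2]=0,low[3]=3,low[4]=3); scc=(scc[0]=?,scc[1]=?,scc[2]=?,scc[3]=?,scc[4]=?)
step 4: low=(low[0]=0,low[1]=1,low[2]=0,low[3]=3,low[4]=3); scc=(scc[0]=?,scc[1]=?,scc[2]=?,scc[3]=0,scc[4]=0)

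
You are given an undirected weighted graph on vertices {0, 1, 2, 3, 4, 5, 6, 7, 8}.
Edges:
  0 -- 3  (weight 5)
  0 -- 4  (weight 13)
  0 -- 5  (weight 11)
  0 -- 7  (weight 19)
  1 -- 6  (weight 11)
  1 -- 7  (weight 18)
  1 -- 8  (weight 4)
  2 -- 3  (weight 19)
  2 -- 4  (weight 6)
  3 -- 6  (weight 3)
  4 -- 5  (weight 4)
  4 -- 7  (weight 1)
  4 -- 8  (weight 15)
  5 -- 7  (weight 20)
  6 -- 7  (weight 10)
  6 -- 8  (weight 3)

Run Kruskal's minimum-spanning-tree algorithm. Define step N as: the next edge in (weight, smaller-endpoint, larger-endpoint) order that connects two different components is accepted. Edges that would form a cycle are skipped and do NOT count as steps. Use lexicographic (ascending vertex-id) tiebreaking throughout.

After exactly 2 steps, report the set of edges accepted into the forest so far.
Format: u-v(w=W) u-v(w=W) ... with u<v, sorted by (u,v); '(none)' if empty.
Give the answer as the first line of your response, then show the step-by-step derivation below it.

3-6(w=3) 4-7(w=1)

step 1: add edge 4-7 (w=1); MST = {4-7(w=1)}
step 2: add edge 3-6 (w=3); MST = {3-6(w=3) 4-7(w=1)}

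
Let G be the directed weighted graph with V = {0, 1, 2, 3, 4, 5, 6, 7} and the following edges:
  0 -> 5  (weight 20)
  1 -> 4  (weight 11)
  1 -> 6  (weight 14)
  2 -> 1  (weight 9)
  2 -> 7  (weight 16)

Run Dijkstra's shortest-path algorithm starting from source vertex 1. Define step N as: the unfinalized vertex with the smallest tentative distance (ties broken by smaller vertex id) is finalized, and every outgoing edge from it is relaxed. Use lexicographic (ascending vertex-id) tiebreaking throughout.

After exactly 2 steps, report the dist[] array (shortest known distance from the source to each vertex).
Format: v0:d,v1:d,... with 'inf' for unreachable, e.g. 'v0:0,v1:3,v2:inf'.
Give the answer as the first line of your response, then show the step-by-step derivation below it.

v0:inf,v1:0,v2:inf,v3:inf,v4:11,v5:inf,v6:14,v7:inf

step 1: dist = v0:inf,v1:0,v2:inf,v3:inf,v4:11,v5:inf,v6:14,v7:inf
step 2: dist = v0:inf,v1:0,v2:inf,v3:inf,v4:11,v5:inf,v6:14,v7:inf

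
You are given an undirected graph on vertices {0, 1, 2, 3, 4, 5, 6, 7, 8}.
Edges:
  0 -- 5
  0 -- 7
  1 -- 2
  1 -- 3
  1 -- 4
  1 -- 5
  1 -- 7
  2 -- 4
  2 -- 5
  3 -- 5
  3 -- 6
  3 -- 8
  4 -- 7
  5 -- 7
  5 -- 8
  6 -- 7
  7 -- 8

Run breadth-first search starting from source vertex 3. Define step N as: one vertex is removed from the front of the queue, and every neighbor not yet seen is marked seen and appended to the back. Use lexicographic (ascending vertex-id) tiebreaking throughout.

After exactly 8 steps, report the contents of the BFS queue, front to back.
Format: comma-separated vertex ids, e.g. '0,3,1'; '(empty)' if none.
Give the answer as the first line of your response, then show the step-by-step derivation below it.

0

step 1: dequeue 3; queue=[1,5,6,8]; order=3
step 2: dequeue 1; queue=[5,6,8,2,4,7]; order=3,1
step 3: dequeue 5; queue=[6,8,2,4,7,0]; order=3,1,5
step 4: dequeue 6; queue=[8,2,4,7,0]; order=3,1,5,6
step 5: dequeue 8; queue=[2,4,7,0]; order=3,1,5,6,8
step 6: dequeue 2; queue=[4,7,0]; order=3,1,5,6,8,2
step 7: dequeue 4; queue=[7,0]; order=3,1,5,6,8,2,4
step 8: dequeue 7; queue=[0]; order=3,1,5,6,8,2,4,7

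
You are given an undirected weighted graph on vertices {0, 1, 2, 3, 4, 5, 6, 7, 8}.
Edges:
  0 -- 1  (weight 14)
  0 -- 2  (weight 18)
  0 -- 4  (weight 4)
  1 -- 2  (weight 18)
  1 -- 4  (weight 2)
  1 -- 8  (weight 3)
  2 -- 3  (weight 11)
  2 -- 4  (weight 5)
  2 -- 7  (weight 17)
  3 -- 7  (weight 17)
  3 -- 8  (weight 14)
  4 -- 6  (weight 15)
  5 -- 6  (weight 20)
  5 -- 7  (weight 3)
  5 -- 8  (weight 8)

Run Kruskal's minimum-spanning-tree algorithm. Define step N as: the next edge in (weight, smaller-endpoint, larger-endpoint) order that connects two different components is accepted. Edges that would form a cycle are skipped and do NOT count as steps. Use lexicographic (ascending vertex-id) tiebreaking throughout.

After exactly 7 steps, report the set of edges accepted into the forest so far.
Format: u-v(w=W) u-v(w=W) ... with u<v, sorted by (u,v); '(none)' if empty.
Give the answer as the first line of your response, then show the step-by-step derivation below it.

0-4(w=4) 1-4(w=2) 1-8(w=3) 2-3(w=11) 2-4(w=5) 5-7(w=3) 5-8(w=8)

step 1: add edge 1-4 (w=2); MST = {1-4(w=2)}
step 2: add edge 1-8 (w=3); MST = {1-4(w=2) 1-8(w=3)}
step 3: add edge 5-7 (w=3); MST = {1-4(w=2) 1-8(w=3) 5-7(w=3)}
step 4: add edge 0-4 (w=4); MST = {0-4(w=4) 1-4(w=2) 1-8(w=3) 5-7(w=3)}
step 5: add edge 2-4 (w=5); MST = {0-4(w=4) 1-4(w=2) 1-8(w=3) 2-4(w=5) 5-7(w=3)}
step 6: add edge 5-8 (w=8); MST = {0-4(w=4) 1-4(w=2) 1-8(w=3) 2-4(w=5) 5-7(w=3) 5-8(w=8)}
step 7: add edge 2-3 (w=11); MST = {0-4(w=4) 1-4(w=2) 1-8(w=3) 2-3(w=11) 2-4(w=5) 5-7(w=3) 5-8(w=8)}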